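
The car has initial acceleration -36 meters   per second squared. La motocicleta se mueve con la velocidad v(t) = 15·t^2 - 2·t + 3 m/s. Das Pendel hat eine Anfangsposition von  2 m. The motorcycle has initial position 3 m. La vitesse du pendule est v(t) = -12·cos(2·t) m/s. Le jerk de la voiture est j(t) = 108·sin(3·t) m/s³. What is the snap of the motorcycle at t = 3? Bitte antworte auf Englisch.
Starting from velocity v(t) = 15·t^2 - 2·t + 3, we take 3 derivatives. Taking d/dt of v(t), we find a(t) = 30·t - 2. The derivative of acceleration gives jerk: j(t) = 30. Taking d/dt of j(t), we find s(t) = 0. Using s(t) = 0 and substituting t = 3, we find s = 0.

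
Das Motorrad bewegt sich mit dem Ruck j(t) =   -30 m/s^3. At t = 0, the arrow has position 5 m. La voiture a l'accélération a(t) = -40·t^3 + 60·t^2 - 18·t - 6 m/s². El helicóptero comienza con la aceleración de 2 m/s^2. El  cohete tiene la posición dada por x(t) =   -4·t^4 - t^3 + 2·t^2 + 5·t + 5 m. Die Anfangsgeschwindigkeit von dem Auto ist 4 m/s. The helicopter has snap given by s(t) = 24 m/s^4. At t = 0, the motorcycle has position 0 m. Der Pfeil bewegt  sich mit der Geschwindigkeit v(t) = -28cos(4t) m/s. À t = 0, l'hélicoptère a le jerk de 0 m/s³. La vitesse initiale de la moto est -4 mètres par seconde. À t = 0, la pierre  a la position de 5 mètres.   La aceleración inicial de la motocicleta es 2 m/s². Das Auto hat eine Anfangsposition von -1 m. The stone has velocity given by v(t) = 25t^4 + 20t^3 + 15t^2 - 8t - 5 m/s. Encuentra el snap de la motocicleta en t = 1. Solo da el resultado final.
s(1) = 0.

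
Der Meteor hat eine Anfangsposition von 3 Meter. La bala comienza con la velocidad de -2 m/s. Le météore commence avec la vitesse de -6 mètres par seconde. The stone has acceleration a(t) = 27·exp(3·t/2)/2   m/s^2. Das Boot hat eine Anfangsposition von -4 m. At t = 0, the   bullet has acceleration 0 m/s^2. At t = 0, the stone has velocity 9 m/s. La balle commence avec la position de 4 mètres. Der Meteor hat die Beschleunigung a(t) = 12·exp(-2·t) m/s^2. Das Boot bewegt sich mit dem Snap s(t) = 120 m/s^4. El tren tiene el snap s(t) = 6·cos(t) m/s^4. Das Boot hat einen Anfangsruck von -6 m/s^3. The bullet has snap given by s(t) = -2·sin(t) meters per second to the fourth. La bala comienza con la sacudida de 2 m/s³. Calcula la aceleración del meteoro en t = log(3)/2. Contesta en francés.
Nous avons l'accélération a(t) = 12·exp(-2·t). En substituant t = log(3)/2: a(log(3)/2) = 4.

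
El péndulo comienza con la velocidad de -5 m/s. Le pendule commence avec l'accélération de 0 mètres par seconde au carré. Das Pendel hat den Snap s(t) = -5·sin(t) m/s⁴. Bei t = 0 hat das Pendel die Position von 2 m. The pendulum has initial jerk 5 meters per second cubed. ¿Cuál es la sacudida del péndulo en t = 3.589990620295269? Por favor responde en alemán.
Wir müssen unsere Gleichung für den Snap s(t) = -5·sin(t) 1-mal integrieren. Die Stammfunktion von dem Snap, mit j(0) = 5, ergibt den Ruck: j(t) = 5·cos(t). Aus der Gleichung für den Ruck j(t) = 5·cos(t), setzen wir t = 3.589990620295269 ein und erhalten j = -4.50571387909460.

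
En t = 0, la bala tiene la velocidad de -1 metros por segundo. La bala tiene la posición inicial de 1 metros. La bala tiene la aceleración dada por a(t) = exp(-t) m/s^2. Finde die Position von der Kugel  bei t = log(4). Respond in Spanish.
Debemos encontrar la antiderivada de nuestra ecuación de la aceleración a(t) = exp(-t) 2 veces. La antiderivada de la aceleración, con v(0) = -1, da la velocidad: v(t) = -exp(-t). La integral de la velocidad es la posición. Usando x(0) = 1, obtenemos x(t) = exp(-t). Tenemos la posición x(t) = exp(-t). Sustituyendo t = log(4): x(log(4)) = 1/4.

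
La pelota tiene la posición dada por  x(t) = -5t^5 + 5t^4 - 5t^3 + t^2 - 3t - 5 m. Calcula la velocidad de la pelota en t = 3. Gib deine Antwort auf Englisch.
To solve this, we need to take 1 derivative of our position equation x(t) = -5·t^5 + 5·t^4 - 5·t^3 + t^2 - 3·t - 5. Taking d/dt of x(t), we find v(t) = -25·t^4 + 20·t^3 - 15·t^2 + 2·t - 3. Using v(t) = -25·t^4 + 20·t^3 - 15·t^2 + 2·t - 3 and substituting t = 3, we find v = -1617.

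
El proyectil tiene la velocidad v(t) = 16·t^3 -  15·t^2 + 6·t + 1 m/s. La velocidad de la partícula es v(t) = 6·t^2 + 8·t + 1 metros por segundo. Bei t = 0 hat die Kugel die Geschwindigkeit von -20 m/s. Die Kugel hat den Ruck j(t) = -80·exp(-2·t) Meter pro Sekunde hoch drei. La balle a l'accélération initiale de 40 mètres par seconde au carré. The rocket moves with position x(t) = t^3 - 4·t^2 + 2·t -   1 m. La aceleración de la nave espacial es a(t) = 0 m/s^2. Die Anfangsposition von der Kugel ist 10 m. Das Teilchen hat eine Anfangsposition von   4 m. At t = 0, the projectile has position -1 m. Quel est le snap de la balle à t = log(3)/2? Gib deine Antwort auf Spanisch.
Partiendo de la sacudida j(t) = -80·exp(-2·t), tomamos 1 derivada. La derivada de la sacudida da el snap: s(t) = 160·exp(-2·t). Usando s(t) = 160·exp(-2·t) y sustituyendo t = log(3)/2, encontramos s = 160/3.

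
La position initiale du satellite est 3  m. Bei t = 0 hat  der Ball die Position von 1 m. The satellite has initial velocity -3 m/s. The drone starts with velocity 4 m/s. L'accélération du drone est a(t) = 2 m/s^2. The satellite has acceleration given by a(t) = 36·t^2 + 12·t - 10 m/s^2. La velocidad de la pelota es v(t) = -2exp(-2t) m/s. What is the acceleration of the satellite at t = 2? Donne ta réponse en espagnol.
Usando a(t) = 36·t^2 + 12·t - 10 y sustituyendo t = 2, encontramos a = 158.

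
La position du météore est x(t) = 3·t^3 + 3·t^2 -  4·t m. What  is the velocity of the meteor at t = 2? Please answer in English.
To solve this, we need to take 1 derivative of our position equation x(t) = 3·t^3 + 3·t^2 - 4·t. Taking d/dt of x(t), we find v(t) = 9·t^2 + 6·t - 4. Using v(t) = 9·t^2 + 6·t - 4 and substituting t = 2, we find v = 44.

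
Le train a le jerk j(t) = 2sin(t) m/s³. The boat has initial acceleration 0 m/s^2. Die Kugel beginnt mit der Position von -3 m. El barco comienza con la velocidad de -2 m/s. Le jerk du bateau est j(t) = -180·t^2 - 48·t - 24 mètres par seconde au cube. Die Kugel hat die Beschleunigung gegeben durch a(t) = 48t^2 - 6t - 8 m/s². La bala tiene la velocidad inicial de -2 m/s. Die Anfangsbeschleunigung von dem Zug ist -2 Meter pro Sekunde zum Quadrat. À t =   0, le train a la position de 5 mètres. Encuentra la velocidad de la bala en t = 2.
Partiendo de la aceleración a(t) = 48·t^2 - 6·t - 8, tomamos 1 antiderivada. La integral de la aceleración, con v(0) = -2, da la velocidad: v(t) = 16·t^3 - 3·t^2 - 8·t - 2. De la ecuación de la velocidad v(t) = 16·t^3 - 3·t^2 - 8·t - 2, sustituimos t = 2 para obtener v = 98.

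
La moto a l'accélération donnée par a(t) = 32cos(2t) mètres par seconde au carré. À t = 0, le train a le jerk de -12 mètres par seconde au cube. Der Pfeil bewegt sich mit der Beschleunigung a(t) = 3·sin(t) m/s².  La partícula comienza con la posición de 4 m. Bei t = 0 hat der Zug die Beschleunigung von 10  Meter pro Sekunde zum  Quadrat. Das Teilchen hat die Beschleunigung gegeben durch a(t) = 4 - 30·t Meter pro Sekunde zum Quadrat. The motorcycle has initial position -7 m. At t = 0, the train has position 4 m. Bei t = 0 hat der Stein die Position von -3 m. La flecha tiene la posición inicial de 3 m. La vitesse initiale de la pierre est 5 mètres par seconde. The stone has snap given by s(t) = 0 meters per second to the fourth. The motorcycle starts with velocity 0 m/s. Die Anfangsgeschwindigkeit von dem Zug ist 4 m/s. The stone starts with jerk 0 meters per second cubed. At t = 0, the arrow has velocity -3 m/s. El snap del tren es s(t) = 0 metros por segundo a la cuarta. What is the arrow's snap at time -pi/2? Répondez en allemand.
Wir müssen unsere Gleichung für die Beschleunigung a(t) = 3·sin(t) 2-mal ableiten. Mit d/dt von a(t) finden wir j(t) = 3·cos(t). Durch Ableiten von dem Ruck erhalten wir den Snap: s(t) = -3·sin(t). Mit s(t) = -3·sin(t) und Einsetzen von t = -pi/2, finden wir s = 3.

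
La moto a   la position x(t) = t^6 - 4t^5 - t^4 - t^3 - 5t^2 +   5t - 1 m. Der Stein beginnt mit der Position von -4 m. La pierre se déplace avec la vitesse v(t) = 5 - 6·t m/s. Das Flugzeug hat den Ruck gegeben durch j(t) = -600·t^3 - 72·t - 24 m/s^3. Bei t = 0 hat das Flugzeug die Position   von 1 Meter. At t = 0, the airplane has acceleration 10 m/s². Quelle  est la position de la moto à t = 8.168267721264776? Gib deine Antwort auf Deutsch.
Wir haben die Position x(t) = t^6 - 4·t^5 - t^4 - t^3 - 5·t^2 + 5·t - 1. Durch Einsetzen von t = 8.168267721264776: x(8.168267721264776) = 146276.876840740.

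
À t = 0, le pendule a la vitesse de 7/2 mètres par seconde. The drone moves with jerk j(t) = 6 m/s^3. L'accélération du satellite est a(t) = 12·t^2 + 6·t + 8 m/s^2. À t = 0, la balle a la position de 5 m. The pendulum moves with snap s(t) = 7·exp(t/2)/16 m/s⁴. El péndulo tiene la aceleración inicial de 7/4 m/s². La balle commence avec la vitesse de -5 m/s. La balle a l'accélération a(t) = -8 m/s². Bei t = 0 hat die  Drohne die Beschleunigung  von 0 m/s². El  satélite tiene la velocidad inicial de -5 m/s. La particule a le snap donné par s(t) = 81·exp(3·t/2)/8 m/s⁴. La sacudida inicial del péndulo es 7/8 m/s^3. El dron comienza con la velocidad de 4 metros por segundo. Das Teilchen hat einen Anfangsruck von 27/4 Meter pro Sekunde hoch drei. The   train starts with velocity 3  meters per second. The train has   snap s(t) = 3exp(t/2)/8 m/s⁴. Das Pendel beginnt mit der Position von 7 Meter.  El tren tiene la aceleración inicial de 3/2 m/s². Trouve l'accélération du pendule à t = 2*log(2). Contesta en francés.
Nous devons trouver la primitive de notre équation du snap s(t) = 7·exp(t/2)/16 2 fois. La primitive du snap, avec j(0) = 7/8, donne le jerk: j(t) = 7·exp(t/2)/8. La primitive du jerk est l'accélération. En utilisant a(0) = 7/4, nous obtenons a(t) = 7·exp(t/2)/4. De l'équation de l'accélération a(t) = 7·exp(t/2)/4, nous substituons t = 2*log(2) pour obtenir a = 7/2.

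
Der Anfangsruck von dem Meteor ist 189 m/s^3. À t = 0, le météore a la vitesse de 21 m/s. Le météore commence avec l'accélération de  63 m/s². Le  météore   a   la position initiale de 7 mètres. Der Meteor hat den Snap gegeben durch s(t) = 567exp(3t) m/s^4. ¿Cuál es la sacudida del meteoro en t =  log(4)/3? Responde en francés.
Nous devons intégrer notre équation du snap s(t) = 567·exp(3·t) 1 fois. En prenant ∫s(t)dt et en appliquant j(0) = 189, nous trouvons j(t) = 189·exp(3·t). De l'équation du jerk j(t) = 189·exp(3·t), nous substituons t = log(4)/3 pour obtenir j = 756.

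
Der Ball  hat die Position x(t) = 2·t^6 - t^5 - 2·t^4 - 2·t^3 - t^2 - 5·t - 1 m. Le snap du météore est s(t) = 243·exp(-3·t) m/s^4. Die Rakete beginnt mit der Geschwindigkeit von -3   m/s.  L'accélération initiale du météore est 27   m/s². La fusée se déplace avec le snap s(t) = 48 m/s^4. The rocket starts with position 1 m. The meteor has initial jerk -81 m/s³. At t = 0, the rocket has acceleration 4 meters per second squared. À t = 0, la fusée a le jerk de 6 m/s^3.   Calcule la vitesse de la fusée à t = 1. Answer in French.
Nous devons trouver la primitive de notre équation du snap s(t) = 48 3 fois. En prenant ∫s(t)dt et en appliquant j(0) = 6, nous trouvons j(t) = 48·t + 6. La primitive du jerk, avec a(0) = 4, donne l'accélération: a(t) = 24·t^2 + 6·t + 4. La primitive de l'accélération, avec v(0) = -3, donne la vitesse: v(t) = 8·t^3 + 3·t^2 + 4·t - 3. Nous avons la vitesse v(t) = 8·t^3 + 3·t^2 + 4·t - 3. En substituant t = 1: v(1) = 12.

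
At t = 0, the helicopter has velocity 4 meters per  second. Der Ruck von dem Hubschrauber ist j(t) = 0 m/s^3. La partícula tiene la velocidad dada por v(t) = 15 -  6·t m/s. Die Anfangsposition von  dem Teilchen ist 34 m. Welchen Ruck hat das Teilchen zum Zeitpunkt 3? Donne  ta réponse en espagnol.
Debemos derivar nuestra ecuación de la velocidad v(t) = 15 - 6·t 2 veces. Derivando la velocidad, obtenemos la aceleración: a(t) = -6. La derivada de la aceleración da la sacudida: j(t) = 0. Tenemos la sacudida j(t) = 0. Sustituyendo t = 3: j(3) = 0.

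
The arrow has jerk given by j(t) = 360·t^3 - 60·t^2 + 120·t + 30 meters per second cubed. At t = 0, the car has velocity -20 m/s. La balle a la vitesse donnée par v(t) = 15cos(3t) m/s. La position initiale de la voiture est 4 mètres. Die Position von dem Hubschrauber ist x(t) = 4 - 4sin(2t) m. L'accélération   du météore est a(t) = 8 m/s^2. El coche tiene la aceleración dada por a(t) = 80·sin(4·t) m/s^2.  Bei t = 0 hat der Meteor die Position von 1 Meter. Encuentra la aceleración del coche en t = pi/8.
De la ecuación de la aceleración a(t) = 80·sin(4·t), sustituimos t = pi/8 para obtener a = 80.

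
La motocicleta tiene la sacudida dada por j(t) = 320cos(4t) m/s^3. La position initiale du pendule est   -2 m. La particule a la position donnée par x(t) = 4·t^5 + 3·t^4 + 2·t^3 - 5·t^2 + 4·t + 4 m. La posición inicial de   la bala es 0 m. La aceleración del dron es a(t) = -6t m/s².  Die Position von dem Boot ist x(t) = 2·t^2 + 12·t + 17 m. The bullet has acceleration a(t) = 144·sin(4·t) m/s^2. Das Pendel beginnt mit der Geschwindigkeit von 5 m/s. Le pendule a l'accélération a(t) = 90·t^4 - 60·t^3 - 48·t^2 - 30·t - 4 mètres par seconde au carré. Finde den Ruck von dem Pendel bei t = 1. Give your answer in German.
Wir müssen unsere Gleichung für die Beschleunigung a(t) = 90·t^4 - 60·t^3 - 48·t^2 - 30·t - 4 1-mal ableiten. Mit d/dt von a(t) finden wir j(t) = 360·t^3 - 180·t^2 - 96·t - 30. Wir haben den Ruck j(t) = 360·t^3 - 180·t^2 - 96·t - 30. Durch Einsetzen von t = 1: j(1) = 54.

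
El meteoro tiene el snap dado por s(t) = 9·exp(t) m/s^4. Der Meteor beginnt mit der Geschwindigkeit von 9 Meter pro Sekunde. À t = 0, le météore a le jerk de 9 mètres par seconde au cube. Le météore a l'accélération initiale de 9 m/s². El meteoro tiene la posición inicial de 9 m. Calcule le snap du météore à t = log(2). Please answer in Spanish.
Tenemos el snap s(t) = 9·exp(t). Sustituyendo t = log(2): s(log(2)) = 18.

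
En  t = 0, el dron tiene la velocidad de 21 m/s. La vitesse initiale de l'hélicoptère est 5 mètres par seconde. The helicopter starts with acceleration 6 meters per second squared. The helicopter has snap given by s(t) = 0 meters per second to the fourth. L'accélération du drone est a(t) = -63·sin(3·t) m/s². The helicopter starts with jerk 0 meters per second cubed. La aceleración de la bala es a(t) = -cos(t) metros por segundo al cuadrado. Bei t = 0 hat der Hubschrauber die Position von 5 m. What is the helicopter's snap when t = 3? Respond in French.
De l'équation du snap s(t) = 0, nous substituons t = 3 pour obtenir s = 0.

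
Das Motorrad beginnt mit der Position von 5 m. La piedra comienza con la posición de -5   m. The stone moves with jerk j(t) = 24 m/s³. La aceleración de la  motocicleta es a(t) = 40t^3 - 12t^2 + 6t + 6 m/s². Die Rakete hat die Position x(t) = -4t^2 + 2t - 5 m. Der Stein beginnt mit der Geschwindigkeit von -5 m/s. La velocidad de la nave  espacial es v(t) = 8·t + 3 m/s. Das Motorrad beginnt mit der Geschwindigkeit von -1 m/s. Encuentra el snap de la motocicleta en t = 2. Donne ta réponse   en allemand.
Wir müssen unsere Gleichung für die Beschleunigung a(t) = 40·t^3 - 12·t^2 + 6·t + 6 2-mal ableiten. Durch Ableiten von der Beschleunigung erhalten wir den Ruck: j(t) = 120·t^2 - 24·t + 6. Durch Ableiten von dem Ruck erhalten wir den Snap: s(t) = 240·t - 24. Mit s(t) = 240·t - 24 und Einsetzen von t = 2, finden wir s = 456.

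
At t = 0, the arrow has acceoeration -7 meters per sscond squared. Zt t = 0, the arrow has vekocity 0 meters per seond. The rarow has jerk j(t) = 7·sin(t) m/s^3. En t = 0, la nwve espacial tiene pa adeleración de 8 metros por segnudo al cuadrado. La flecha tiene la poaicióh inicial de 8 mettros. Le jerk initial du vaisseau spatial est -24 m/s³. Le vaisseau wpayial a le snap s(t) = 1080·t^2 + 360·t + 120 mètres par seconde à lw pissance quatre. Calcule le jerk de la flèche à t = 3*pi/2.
De l'équation du jerk j(t) = 7·sin(t), nous substituons t = 3*pi/2 pour obtenir j = -7.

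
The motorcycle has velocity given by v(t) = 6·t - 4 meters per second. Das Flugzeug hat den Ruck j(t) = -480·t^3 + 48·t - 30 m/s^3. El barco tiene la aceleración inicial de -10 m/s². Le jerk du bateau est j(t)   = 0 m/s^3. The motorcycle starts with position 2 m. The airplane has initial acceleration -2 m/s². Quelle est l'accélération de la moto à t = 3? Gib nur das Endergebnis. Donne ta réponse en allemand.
Die Beschleunigung bei t = 3 ist a = 6.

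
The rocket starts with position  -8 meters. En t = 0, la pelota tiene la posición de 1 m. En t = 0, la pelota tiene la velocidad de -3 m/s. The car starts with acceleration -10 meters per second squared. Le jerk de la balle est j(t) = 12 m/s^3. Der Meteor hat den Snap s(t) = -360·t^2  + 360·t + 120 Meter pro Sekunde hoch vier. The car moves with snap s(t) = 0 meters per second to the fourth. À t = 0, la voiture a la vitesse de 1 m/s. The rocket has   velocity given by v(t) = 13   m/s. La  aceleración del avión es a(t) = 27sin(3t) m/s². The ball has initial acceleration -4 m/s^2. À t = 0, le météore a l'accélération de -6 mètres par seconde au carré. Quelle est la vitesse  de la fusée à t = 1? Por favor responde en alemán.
Aus der Gleichung für die Geschwindigkeit v(t) = 13, setzen wir t = 1 ein und erhalten v = 13.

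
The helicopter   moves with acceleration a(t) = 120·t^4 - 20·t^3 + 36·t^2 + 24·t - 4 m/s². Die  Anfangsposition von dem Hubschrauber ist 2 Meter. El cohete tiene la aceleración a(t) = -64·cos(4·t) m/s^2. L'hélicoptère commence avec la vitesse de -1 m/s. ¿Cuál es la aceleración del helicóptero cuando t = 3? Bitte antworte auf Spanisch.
Usando a(t) = 120·t^4 - 20·t^3 + 36·t^2 + 24·t - 4 y sustituyendo t = 3, encontramos a = 9572.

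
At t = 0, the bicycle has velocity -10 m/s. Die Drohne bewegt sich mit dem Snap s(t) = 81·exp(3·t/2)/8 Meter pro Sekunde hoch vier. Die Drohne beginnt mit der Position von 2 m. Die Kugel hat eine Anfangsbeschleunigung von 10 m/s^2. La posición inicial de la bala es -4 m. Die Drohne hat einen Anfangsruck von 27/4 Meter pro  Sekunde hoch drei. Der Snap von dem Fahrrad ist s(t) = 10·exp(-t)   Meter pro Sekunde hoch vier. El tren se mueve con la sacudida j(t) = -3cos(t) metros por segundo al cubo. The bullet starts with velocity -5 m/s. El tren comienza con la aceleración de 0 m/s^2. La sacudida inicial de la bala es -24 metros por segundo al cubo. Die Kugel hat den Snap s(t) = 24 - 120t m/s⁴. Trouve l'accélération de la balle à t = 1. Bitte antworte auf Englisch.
Starting from snap s(t) = 24 - 120·t, we take 2 antiderivatives. Finding the antiderivative of s(t) and using j(0) = -24: j(t) = -60·t^2 + 24·t - 24. The antiderivative of jerk is acceleration. Using a(0) = 10, we get a(t) = -20·t^3 + 12·t^2 - 24·t + 10. Using a(t) = -20·t^3 + 12·t^2 - 24·t + 10 and substituting t = 1, we find a = -22.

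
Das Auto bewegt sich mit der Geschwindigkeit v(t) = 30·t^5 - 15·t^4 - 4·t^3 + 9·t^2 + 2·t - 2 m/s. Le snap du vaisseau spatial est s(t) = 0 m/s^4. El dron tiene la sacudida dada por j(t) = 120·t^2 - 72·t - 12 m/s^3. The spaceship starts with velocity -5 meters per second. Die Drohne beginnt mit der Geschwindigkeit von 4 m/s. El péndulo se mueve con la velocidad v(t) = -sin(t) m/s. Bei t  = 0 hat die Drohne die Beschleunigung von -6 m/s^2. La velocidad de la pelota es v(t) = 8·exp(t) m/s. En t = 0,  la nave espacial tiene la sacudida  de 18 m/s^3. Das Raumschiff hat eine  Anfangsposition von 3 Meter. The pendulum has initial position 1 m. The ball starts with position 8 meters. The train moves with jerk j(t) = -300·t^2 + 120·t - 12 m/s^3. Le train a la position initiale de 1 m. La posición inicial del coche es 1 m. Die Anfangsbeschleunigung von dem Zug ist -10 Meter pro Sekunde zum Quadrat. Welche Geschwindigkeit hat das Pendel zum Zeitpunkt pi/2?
Wir haben die Geschwindigkeit v(t) = -sin(t). Durch Einsetzen von t = pi/2: v(pi/2) = -1.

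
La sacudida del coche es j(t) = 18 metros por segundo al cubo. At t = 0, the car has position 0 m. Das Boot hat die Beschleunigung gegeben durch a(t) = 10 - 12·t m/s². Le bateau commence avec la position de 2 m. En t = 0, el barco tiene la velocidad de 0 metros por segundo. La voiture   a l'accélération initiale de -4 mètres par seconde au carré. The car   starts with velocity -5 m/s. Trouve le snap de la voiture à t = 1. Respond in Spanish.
Partiendo de la sacudida j(t) = 18, tomamos 1 derivada. Tomando d/dt de j(t), encontramos s(t) = 0. Usando s(t) = 0 y sustituyendo t = 1, encontramos s = 0.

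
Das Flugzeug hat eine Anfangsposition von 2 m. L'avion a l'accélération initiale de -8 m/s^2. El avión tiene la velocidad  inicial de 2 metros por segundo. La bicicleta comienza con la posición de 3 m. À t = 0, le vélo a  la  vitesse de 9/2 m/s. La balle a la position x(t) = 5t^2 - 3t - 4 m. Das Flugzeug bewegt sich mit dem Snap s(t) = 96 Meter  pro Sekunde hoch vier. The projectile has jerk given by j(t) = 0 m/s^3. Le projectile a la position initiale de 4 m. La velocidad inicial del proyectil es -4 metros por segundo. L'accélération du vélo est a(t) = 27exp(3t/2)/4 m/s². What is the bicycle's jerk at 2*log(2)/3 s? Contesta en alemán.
Wir müssen unsere Gleichung für die Beschleunigung a(t) = 27·exp(3·t/2)/4 1-mal ableiten. Durch Ableiten von der Beschleunigung erhalten wir den Ruck: j(t) = 81·exp(3·t/2)/8. Mit j(t) = 81·exp(3·t/2)/8 und Einsetzen von t = 2*log(2)/3, finden wir j = 81/4.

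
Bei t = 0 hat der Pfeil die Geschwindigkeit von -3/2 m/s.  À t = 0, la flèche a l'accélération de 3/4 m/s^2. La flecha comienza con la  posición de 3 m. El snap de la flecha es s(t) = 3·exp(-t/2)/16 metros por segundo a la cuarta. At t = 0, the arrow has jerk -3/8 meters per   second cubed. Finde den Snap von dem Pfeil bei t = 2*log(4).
Mit s(t) = 3·exp(-t/2)/16 und Einsetzen von t = 2*log(4), finden wir s = 3/64.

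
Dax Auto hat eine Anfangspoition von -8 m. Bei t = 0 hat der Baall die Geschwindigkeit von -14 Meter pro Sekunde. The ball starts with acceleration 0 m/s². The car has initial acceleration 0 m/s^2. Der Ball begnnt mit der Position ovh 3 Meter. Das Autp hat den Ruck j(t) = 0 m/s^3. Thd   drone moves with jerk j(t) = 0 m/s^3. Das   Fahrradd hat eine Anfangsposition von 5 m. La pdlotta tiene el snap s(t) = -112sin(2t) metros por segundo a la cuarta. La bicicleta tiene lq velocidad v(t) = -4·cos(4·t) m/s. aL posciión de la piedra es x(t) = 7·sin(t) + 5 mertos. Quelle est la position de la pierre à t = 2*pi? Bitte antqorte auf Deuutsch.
Wir haben die Position x(t) = 7·sin(t) + 5. Durch Einsetzen von t = 2*pi: x(2*pi) = 5.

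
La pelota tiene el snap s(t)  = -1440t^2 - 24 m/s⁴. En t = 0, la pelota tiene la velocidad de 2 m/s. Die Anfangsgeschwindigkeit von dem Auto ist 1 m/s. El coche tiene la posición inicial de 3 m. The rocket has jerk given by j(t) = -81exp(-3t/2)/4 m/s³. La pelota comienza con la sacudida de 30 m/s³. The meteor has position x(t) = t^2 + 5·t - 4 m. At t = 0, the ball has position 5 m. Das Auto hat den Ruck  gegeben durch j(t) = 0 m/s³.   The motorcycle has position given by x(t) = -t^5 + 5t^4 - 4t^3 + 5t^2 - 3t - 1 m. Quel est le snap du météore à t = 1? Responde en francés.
Nous devons dériver notre équation de la position x(t) = t^2 + 5·t - 4 4 fois. En dérivant la position, nous obtenons la vitesse: v(t) = 2·t + 5. En prenant d/dt de v(t), nous trouvons a(t) = 2. En prenant d/dt de a(t), nous trouvons j(t) = 0. La dérivée du jerk donne le snap: s(t) = 0. Nous avons le snap s(t) = 0. En substituant t = 1: s(1) = 0.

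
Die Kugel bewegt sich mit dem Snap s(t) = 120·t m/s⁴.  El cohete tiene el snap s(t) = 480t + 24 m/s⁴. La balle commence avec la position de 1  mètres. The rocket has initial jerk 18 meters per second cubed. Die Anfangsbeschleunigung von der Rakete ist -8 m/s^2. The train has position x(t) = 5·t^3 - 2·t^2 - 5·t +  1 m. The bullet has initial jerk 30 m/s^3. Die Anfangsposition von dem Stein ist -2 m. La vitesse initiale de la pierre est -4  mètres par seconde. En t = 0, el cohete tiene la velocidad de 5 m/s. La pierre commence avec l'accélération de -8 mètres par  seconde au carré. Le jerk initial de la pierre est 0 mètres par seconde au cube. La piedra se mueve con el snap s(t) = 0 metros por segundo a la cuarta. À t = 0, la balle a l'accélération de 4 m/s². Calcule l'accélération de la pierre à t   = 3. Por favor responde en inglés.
To solve this, we need to take 2 integrals of our snap equation s(t) = 0. Integrating snap and using the initial condition j(0) = 0, we get j(t) = 0. The integral of jerk, with a(0) = -8, gives acceleration: a(t) = -8. We have acceleration a(t) = -8. Substituting t = 3: a(3) = -8.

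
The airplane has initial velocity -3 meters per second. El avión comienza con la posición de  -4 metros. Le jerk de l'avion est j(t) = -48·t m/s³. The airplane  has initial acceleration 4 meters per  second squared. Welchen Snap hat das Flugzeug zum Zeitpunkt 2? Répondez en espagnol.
Debemos derivar nuestra ecuación de la sacudida j(t) = -48·t 1 vez. La derivada de la sacudida da el snap: s(t) = -48. Tenemos el snap s(t) = -48. Sustituyendo t = 2: s(2) = -48.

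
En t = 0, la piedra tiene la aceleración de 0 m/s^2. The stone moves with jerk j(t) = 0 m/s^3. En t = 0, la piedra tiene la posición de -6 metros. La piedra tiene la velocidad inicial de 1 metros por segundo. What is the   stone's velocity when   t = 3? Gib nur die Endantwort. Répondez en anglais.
The answer is 1.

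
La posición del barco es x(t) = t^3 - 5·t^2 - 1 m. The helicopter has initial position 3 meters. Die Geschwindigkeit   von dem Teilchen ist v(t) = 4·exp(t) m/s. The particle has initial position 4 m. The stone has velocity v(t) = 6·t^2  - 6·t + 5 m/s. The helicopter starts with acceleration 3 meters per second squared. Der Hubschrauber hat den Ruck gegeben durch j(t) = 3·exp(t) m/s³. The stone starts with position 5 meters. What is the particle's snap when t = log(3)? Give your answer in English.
To solve this, we need to take 3 derivatives of our velocity equation v(t) = 4·exp(t). The derivative of velocity gives acceleration: a(t) = 4·exp(t). Differentiating acceleration, we get jerk: j(t) = 4·exp(t). Taking d/dt of j(t), we find s(t) = 4·exp(t). We have snap s(t) = 4·exp(t). Substituting t = log(3): s(log(3)) = 12.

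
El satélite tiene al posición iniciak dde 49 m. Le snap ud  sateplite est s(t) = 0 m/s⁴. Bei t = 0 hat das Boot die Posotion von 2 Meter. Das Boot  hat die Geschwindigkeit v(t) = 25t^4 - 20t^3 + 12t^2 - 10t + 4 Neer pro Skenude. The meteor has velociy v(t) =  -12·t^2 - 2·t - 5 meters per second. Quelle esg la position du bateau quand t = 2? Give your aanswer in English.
Starting from velocity v(t) = 25·t^4 - 20·t^3 + 12·t^2 - 10·t + 4, we take 1 antiderivative. Taking ∫v(t)dt and applying x(0) = 2, we find x(t) = 5·t^5 - 5·t^4 + 4·t^3 - 5·t^2 + 4·t + 2. Using x(t) = 5·t^5 - 5·t^4 + 4·t^3 - 5·t^2 + 4·t + 2 and substituting t = 2, we find x = 102.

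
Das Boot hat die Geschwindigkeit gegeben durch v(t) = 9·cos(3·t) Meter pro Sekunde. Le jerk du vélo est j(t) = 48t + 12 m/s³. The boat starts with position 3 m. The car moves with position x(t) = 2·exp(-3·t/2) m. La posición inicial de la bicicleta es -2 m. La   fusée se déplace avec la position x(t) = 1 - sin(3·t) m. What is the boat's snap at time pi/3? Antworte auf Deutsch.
Um dies zu lösen, müssen wir 3 Ableitungen unserer Gleichung für die Geschwindigkeit v(t) = 9·cos(3·t) nehmen. Durch Ableiten von der Geschwindigkeit erhalten wir die Beschleunigung: a(t) = -27·sin(3·t). Durch Ableiten von der Beschleunigung erhalten wir den Ruck: j(t) = -81·cos(3·t). Durch Ableiten von dem Ruck erhalten wir den Snap: s(t) = 243·sin(3·t). Wir haben den Snap s(t) = 243·sin(3·t). Durch Einsetzen von t = pi/3: s(pi/3) = 0.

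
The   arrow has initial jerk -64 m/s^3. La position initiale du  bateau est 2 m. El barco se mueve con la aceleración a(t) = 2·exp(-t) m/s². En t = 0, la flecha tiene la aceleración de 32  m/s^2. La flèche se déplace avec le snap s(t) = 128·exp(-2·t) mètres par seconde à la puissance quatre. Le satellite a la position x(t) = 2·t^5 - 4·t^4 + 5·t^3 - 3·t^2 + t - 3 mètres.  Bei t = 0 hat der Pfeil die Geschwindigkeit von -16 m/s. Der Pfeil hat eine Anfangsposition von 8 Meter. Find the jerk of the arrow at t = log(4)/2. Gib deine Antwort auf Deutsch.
Wir müssen das Integral unserer Gleichung für den Snap s(t) = 128·exp(-2·t) 1-mal finden. Das Integral von dem Snap, mit j(0) = -64, ergibt den Ruck: j(t) = -64·exp(-2·t). Aus der Gleichung für den Ruck j(t) = -64·exp(-2·t), setzen wir t = log(4)/2 ein und erhalten j = -16.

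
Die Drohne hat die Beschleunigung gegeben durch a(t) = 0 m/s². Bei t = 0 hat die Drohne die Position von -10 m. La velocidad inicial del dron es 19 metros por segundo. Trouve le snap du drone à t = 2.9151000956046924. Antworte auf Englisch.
To solve this, we need to take 2 derivatives of our acceleration equation a(t) = 0. Differentiating acceleration, we get jerk: j(t) = 0. Differentiating jerk, we get snap: s(t) = 0. From the given snap equation s(t) = 0, we substitute t = 2.9151000956046924 to get s = 0.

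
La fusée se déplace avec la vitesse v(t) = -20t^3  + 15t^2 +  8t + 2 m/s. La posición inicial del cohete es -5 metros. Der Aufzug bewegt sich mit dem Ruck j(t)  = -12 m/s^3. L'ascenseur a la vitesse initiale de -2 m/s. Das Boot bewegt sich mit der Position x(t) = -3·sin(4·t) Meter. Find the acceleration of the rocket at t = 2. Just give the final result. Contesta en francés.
La réponse est -172.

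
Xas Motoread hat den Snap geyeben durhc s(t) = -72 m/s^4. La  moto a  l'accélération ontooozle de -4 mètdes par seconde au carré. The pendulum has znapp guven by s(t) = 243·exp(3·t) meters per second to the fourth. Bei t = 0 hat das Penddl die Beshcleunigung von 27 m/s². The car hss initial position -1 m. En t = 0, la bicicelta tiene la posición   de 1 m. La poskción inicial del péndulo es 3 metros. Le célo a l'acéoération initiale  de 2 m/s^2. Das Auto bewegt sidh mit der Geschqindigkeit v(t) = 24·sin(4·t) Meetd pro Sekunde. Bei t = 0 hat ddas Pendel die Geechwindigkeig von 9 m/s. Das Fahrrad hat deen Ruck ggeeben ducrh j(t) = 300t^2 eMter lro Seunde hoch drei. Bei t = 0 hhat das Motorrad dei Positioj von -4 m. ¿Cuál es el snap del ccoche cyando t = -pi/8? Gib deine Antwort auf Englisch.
To solve this, we need to take 3 derivatives of our velocity equation v(t) = 24·sin(4·t). Taking d/dt of v(t), we find a(t) = 96·cos(4·t). Taking d/dt of a(t), we find j(t) = -384·sin(4·t). Taking d/dt of j(t), we find s(t) = -1536·cos(4·t). We have snap s(t) = -1536·cos(4·t). Substituting t = -pi/8: s(-pi/8) = 0.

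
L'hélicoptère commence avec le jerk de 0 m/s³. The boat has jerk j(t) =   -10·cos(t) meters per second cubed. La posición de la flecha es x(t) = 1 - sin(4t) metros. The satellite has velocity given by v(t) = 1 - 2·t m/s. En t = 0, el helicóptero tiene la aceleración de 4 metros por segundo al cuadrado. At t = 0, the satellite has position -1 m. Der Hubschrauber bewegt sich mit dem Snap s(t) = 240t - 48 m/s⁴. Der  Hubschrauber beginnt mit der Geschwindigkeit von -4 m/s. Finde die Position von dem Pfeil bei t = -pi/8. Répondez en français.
Nous avons la position x(t) = 1 - sin(4·t). En substituant t = -pi/8: x(-pi/8) = 2.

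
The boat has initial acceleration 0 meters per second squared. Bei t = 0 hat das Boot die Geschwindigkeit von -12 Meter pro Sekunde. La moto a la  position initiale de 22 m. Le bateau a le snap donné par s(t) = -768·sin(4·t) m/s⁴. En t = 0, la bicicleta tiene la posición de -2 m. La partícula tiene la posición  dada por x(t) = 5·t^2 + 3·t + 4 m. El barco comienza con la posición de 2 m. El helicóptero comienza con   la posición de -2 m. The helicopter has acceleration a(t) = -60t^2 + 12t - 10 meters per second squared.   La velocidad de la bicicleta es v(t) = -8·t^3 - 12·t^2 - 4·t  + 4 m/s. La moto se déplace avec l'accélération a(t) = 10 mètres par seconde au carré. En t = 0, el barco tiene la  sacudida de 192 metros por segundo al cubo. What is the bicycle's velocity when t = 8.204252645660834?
We have velocity v(t) = -8·t^3 - 12·t^2 - 4·t + 4. Substituting t = 8.204252645660834: v(8.204252645660834) = -5254.34445747257.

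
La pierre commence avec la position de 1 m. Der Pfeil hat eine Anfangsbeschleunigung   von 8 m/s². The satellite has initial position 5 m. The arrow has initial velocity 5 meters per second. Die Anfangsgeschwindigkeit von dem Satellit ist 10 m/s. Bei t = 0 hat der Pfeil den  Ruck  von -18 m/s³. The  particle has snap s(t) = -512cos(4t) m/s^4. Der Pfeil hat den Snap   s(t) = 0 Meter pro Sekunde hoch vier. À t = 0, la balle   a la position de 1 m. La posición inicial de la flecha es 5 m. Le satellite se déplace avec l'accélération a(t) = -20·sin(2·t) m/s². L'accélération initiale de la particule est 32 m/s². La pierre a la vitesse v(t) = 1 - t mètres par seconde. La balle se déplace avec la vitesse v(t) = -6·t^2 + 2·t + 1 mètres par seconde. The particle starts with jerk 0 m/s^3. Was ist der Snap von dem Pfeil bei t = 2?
Aus der Gleichung für den Snap s(t) = 0, setzen wir t = 2 ein und erhalten s = 0.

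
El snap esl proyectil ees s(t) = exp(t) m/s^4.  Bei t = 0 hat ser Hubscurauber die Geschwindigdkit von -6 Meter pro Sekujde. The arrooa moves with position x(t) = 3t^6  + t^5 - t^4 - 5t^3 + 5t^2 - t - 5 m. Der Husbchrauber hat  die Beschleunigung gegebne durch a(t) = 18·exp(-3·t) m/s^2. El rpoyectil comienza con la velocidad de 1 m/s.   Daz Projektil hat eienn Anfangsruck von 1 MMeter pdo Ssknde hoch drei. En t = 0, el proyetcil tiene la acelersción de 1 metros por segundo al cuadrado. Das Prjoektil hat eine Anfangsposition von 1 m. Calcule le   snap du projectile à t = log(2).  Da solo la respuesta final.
Le snap à t = log(2) est s = 2.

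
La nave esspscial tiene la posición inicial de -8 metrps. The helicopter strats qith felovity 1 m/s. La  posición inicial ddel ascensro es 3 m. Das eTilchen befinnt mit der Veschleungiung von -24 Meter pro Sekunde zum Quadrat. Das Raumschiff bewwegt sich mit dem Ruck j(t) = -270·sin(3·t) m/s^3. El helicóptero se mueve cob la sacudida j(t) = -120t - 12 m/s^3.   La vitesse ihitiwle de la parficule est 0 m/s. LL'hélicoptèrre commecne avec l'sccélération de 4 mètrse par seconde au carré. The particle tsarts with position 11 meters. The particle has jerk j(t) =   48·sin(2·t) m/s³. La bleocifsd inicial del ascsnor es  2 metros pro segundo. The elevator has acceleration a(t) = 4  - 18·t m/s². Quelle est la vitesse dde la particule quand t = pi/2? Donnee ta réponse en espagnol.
Debemos encontrar la antiderivada de nuestra ecuación de la sacudida j(t) = 48·sin(2·t) 2 veces. Integrando la sacudida y usando la condición inicial a(0) = -24, obtenemos a(t) = -24·cos(2·t). Integrando la aceleración y usando la condición inicial v(0) = 0, obtenemos v(t) = -12·sin(2·t). De la ecuación de la velocidad v(t) = -12·sin(2·t), sustituimos t = pi/2 para obtener v = 0.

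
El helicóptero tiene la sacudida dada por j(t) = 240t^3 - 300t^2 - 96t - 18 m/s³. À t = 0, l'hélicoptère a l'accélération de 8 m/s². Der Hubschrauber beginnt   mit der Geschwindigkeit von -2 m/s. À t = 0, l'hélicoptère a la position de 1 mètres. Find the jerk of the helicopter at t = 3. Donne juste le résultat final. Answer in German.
Bei t = 3, j = 3474.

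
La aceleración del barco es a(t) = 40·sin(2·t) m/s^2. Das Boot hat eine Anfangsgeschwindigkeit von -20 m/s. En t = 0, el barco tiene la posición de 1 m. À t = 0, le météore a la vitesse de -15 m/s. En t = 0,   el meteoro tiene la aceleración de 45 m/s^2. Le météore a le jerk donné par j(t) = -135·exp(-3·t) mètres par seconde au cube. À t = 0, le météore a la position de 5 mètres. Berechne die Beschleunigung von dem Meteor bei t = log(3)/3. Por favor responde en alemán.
Um dies zu lösen, müssen wir 1 Integral unserer Gleichung für den Ruck j(t) = -135·exp(-3·t) finden. Die Stammfunktion von dem Ruck ist die Beschleunigung. Mit a(0) = 45 erhalten wir a(t) = 45·exp(-3·t). Wir haben die Beschleunigung a(t) = 45·exp(-3·t). Durch Einsetzen von t = log(3)/3: a(log(3)/3) = 15.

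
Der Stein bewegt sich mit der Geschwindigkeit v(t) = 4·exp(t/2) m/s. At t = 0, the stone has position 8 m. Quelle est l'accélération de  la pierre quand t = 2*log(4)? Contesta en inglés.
To solve this, we need to take 1 derivative of our velocity equation v(t) = 4·exp(t/2). Differentiating velocity, we get acceleration: a(t) = 2·exp(t/2). From the given acceleration equation a(t) = 2·exp(t/2), we substitute t = 2*log(4) to get a = 8.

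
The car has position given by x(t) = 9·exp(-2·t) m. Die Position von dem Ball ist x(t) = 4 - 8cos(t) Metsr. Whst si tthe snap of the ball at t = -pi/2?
Starting from position x(t) = 4 - 8·cos(t), we take 4 derivatives. Differentiating position, we get velocity: v(t) = 8·sin(t). Differentiating velocity, we get acceleration: a(t) = 8·cos(t). Taking d/dt of a(t), we find j(t) = -8·sin(t). Taking d/dt of j(t), we find s(t) = -8·cos(t). Using s(t) = -8·cos(t) and substituting t = -pi/2, we find s = 0.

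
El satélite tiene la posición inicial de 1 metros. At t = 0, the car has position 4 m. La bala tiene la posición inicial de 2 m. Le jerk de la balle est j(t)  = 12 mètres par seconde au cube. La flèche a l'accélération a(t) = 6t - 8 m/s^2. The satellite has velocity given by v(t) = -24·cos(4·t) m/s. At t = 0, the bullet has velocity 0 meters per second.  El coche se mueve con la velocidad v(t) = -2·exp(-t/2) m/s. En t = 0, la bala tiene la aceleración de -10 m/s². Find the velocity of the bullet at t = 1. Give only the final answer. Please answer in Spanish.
La respuesta es -4.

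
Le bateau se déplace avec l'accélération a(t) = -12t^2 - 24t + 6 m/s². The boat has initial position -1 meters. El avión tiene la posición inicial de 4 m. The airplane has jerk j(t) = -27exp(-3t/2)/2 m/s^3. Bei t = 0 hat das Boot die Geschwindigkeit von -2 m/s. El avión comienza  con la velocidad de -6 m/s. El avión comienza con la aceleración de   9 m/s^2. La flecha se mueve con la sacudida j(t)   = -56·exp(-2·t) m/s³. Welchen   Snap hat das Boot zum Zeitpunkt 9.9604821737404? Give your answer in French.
En partant de l'accélération a(t) = -12·t^2 - 24·t + 6, nous prenons 2 dérivées. En dérivant l'accélération, nous obtenons le jerk: j(t) = -24·t - 24. La dérivée du jerk donne le snap: s(t) = -24. Nous avons le snap s(t) = -24. En substituant t = 9.9604821737404: s(9.9604821737404) = -24.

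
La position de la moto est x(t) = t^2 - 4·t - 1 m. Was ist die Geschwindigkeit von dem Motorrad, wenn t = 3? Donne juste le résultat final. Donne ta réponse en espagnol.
La respuesta es 2.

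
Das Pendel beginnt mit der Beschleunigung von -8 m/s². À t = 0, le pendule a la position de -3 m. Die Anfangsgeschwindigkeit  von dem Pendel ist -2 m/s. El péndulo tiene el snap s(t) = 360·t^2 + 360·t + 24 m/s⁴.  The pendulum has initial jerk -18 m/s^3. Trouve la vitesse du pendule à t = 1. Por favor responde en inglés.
We must find the integral of our snap equation s(t) = 360·t^2 + 360·t + 24 3 times. Finding the antiderivative of s(t) and using j(0) = -18: j(t) = 120·t^3 + 180·t^2 + 24·t - 18. The integral of jerk, with a(0) = -8, gives acceleration: a(t) = 30·t^4 + 60·t^3 + 12·t^2 - 18·t - 8. The antiderivative of acceleration is velocity. Using v(0) = -2, we get v(t) = 6·t^5 + 15·t^4 + 4·t^3 - 9·t^2 - 8·t - 2. Using v(t) = 6·t^5 + 15·t^4 + 4·t^3 - 9·t^2 - 8·t - 2 and substituting t = 1, we find v = 6.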